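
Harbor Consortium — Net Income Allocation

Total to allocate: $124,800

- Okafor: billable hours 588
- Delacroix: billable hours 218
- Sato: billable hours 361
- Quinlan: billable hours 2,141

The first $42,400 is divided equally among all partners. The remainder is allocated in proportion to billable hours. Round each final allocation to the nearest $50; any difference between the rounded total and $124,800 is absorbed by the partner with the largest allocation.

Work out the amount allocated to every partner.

Okafor: $25,250; Delacroix: $16,050; Sato: $19,600; Quinlan: $63,900

$42,400 shared equally gives $10,600 per partner.
Remainder $82,400 by billable hours (total 3,308): Okafor 14,646.67 → $14,650; Delacroix 5,430.23 → $5,450; Sato 8,992.26 → $9,000; Quinlan 53,330.83 → $53,350.
Rounding difference −$50 on remainder applied to Quinlan.
Totals: Okafor $10,600 + $14,650 = $25,250; Delacroix $10,600 + $5,450 = $16,050; Sato $10,600 + $9,000 = $19,600; Quinlan $10,600 + $53,300 = $63,900.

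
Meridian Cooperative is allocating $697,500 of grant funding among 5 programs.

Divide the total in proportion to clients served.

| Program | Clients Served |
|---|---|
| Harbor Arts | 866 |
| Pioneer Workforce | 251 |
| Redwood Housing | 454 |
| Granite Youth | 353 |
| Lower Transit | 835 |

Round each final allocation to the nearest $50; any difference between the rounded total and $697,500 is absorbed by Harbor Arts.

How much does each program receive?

Harbor Arts: $218,900; Pioneer Workforce: $63,450; Redwood Housing: $114,800; Granite Youth: $89,250; Lower Transit: $211,100

Combined clients served = 2,759.
Proportional shares: Harbor Arts 866/2,759 × $697,500 = 218,932.58; Pioneer Workforce 251/2,759 × $697,500 = 63,455.06; Redwood Housing 454/2,759 × $697,500 = 114,775.28; Granite Youth 353/2,759 × $697,500 = 89,241.57; Lower Transit 835/2,759 × $697,500 = 211,095.51.
At nearest $50: Harbor Arts $218,950; Pioneer Workforce $63,450; Redwood Housing $114,800; Granite Youth $89,250; Lower Transit $211,100. Sum = $697,550.
Difference $697,500 − $697,550 = −$50 applied to Harbor Arts: Harbor Arts becomes $218,900.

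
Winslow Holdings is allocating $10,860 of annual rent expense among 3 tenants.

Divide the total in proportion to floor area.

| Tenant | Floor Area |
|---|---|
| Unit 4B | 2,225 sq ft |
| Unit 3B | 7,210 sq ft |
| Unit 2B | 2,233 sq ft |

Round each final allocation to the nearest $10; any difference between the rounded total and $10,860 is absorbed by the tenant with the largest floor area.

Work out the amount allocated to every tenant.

Unit 4B: $2,070 | Unit 3B: $6,710 | Unit 2B: $2,080

Total floor area = 2,225 + 7,210 + 2,233 = 11,668.
Proportional shares: Unit 4B 2,070.92; Unit 3B 6,710.71; Unit 2B 2,078.37.
Rounded to nearest $10: Unit 4B $2,070; Unit 3B $6,710; Unit 2B $2,080. Sum = $10,860.
Rounded total matches; no reconciliation needed.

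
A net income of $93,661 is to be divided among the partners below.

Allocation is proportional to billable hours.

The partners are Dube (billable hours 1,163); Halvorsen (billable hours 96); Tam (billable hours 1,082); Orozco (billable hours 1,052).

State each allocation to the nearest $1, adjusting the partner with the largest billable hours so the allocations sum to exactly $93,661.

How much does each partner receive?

Sum of billable hours: 1,163 + 96 + 1,082 + 1,052 = 3,393.
Pro-rata amounts: Dube 32,103.67; Halvorsen 2,650.00; Tam 29,867.73; Orozco 29,039.60.
Rounded to nearest $1: Dube $32,104; Halvorsen $2,650; Tam $29,868; Orozco $29,040. Sum = $93,662.
Difference $93,661 − $93,662 = −$1 applied to largest billable hours (Dube): Dube becomes $32,103.

Dube: $32,103 · Halvorsen: $2,650 · Tam: $29,868 · Orozco: $29,040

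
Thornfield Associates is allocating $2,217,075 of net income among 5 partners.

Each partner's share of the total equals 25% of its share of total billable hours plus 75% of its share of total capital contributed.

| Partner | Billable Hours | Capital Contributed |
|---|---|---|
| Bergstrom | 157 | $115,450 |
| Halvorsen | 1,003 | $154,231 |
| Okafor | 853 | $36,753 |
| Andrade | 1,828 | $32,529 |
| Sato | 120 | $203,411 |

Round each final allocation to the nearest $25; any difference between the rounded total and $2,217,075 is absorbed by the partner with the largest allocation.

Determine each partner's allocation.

Bergstrom: $375,925; Halvorsen: $613,200; Okafor: $232,050; Andrade: $355,525; Sato: $640,375

Totals — billable hours 3,961, capital contributed 542,374.
Blended shares (25% billable hours + 75% capital contributed): Bergstrom 0.1696; Halvorsen 0.2766; Okafor 0.1047; Andrade 0.1604; Sato 0.2889.
Raw shares: Bergstrom 375,915.02; Halvorsen 613,191.59; Okafor 232,038.67; Andrade 355,521.99; Sato 640,407.74.
After rounding ($25): Bergstrom $375,925; Halvorsen $613,200; Okafor $232,050; Andrade $355,525; Sato $640,400. Sum = $2,217,100.
Difference $2,217,075 − $2,217,100 = −$25 applied to largest allocation (Sato): Sato becomes $640,375.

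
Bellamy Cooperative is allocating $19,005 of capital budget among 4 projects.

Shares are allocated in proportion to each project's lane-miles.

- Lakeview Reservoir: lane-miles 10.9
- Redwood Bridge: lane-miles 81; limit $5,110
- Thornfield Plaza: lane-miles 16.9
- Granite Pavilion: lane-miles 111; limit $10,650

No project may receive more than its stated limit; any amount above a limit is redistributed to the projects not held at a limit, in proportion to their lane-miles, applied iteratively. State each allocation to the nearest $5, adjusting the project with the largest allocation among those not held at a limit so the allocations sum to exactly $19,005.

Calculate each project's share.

Combined lane-miles = 219.8.
Unconstrained shares: Lakeview Reservoir 942.47; Redwood Bridge 7,003.66; Thornfield Plaza 1,461.26; Granite Pavilion 9,597.61.
Cap binds for Redwood Bridge ($5,110); residual $13,895 reallocated over remaining lane-miles 138.8.
Cap binds for Granite Pavilion ($10,650); residual $3,245 reallocated over remaining lane-miles 27.8.
Remaining shares: Lakeview Reservoir 1,272.32 → $1,270; Thornfield Plaza 1,972.68 → $1,975.

Lakeview Reservoir: $1,270 · Redwood Bridge: $5,110 · Thornfield Plaza: $1,975 · Granite Pavilion: $10,650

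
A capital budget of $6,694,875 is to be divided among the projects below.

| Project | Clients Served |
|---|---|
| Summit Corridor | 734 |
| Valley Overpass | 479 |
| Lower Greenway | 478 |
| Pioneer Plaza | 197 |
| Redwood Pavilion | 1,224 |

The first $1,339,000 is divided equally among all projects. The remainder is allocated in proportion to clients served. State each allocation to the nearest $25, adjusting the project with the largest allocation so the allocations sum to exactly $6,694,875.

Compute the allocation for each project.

First tranche $1,339,000 split equally: $267,800 each.
Remainder $5,355,875 by clients served (total 3,112): Summit Corridor 1,263,243.01 → $1,263,250; Valley Overpass 824,377.93 → $824,375; Lower Greenway 822,656.89 → $822,650; Pioneer Plaza 339,044.79 → $339,050; Redwood Pavilion 2,106,552.38 → $2,106,550.
Totals: Summit Corridor $267,800 + $1,263,250 = $1,531,050; Valley Overpass $267,800 + $824,375 = $1,092,175; Lower Greenway $267,800 + $822,650 = $1,090,450; Pioneer Plaza $267,800 + $339,050 = $606,850; Redwood Pavilion $267,800 + $2,106,550 = $2,374,350.

Summit Corridor: $1,531,050 · Valley Overpass: $1,092,175 · Lower Greenway: $1,090,450 · Pioneer Plaza: $606,850 · Redwood Pavilion: $2,374,350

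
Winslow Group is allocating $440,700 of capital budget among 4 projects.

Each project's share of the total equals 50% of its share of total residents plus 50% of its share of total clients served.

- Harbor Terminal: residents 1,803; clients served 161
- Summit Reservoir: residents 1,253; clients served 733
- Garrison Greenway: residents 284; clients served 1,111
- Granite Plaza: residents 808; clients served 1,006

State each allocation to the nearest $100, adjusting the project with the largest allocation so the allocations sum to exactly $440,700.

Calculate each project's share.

Totals — residents 4,148, clients served 3,011.
Blended shares (50% residents + 50% clients served): Harbor Terminal 0.2441; Summit Reservoir 0.2728; Garrison Greenway 0.2187; Granite Plaza 0.2645.
Raw shares: Harbor Terminal 107,561.19; Summit Reservoir 120,204.01; Garrison Greenway 96,391.48; Granite Plaza 116,543.32.
After rounding ($100): Harbor Terminal $107,600; Summit Reservoir $120,200; Garrison Greenway $96,400; Granite Plaza $116,500. Sum = $440,700.
No rounding difference to absorb.

Harbor Terminal: $107,600 | Summit Reservoir: $120,200 | Garrison Greenway: $96,400 | Granite Plaza: $116,500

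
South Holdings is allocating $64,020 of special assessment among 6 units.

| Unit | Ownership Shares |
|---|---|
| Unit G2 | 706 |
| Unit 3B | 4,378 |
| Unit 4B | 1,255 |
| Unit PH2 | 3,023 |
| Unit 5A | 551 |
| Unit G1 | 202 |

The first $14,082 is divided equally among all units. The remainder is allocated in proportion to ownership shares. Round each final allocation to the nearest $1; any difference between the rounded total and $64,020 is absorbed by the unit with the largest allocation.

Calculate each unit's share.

Unit G2: $5,833; Unit 3B: $23,961; Unit 4B: $8,543; Unit PH2: $17,272; Unit 5A: $5,067; Unit G1: $3,344

First tranche $14,082 split equally: $2,347 each.
Remainder $49,938 by ownership shares (total 10,115): Unit G2 3,485.54 → $3,486; Unit 3B 21,614.29 → $21,614; Unit 4B 6,195.97 → $6,196; Unit PH2 14,924.62 → $14,925; Unit 5A 2,720.30 → $2,720; Unit G1 997.28 → $997.
Totals: Unit G2 $2,347 + $3,486 = $5,833; Unit 3B $2,347 + $21,614 = $23,961; Unit 4B $2,347 + $6,196 = $8,543; Unit PH2 $2,347 + $14,925 = $17,272; Unit 5A $2,347 + $2,720 = $5,067; Unit G1 $2,347 + $997 = $3,344.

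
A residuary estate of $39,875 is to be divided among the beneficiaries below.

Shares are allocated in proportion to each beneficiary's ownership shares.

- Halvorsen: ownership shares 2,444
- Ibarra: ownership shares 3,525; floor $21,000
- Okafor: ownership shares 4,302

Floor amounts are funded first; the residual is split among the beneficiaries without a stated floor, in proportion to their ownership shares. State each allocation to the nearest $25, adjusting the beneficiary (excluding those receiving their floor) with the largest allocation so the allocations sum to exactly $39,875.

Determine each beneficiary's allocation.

Fund the minimums — Ibarra $21,000. Residual $18,875.
Residual split over remaining ownership shares 6,746: Halvorsen 6,838.20 → $6,850; Okafor 12,036.80 → $12,025.

Halvorsen: $6,850 · Ibarra: $21,000 · Okafor: $12,025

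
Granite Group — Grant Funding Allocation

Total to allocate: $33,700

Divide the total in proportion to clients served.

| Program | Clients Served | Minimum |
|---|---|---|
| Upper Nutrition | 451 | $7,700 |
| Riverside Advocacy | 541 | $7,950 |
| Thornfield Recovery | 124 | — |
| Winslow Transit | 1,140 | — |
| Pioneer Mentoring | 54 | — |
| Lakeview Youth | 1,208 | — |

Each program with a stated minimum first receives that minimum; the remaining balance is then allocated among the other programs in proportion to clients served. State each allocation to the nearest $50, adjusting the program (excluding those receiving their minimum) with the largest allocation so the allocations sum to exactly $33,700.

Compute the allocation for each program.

Minimums first: Upper Nutrition $7,700; Riverside Advocacy $7,950. Balance $18,050.
Balance split over remaining clients served 2,526: Thornfield Recovery 886.06 → $900; Winslow Transit 8,146.08 → $8,150; Pioneer Mentoring 385.87 → $400; Lakeview Youth 8,631.99 → $8,650.
Rounding difference −$50 applied to Lakeview Youth → $8,600.

Upper Nutrition: $7,700; Riverside Advocacy: $7,950; Thornfield Recovery: $900; Winslow Transit: $8,150; Pioneer Mentoring: $400; Lakeview Youth: $8,600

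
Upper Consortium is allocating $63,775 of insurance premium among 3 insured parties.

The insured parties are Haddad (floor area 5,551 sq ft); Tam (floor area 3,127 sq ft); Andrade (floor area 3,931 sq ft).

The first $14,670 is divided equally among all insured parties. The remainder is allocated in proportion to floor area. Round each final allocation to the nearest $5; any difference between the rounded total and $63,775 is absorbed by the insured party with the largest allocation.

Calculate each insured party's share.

Haddad: $26,505 | Tam: $17,070 | Andrade: $20,200

Equal tier: $14,670 ÷ 3 = $4,890 apiece.
Remainder $49,105 by floor area (total 12,609): Haddad 21,618.04 → $21,620; Tam 12,177.92 → $12,180; Andrade 15,309.05 → $15,310.
Rounding difference −$5 on remainder applied to Haddad.
Totals: Haddad $4,890 + $21,615 = $26,505; Tam $4,890 + $12,180 = $17,070; Andrade $4,890 + $15,310 = $20,200.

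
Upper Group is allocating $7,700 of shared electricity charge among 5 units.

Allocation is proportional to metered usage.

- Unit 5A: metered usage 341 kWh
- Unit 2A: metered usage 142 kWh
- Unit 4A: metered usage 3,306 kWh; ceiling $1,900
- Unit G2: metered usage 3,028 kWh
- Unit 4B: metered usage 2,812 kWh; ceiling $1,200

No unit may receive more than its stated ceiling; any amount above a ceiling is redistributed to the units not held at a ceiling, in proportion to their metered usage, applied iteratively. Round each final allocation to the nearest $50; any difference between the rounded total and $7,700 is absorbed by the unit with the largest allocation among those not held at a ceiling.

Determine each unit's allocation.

Metered usage total: 9,629.
Proportional shares (ignoring caps): Unit 5A 272.69; Unit 2A 113.55; Unit 4A 2,643.70; Unit G2 2,421.39; Unit 4B 2,248.67.
Cap binds for Unit 4A ($1,900), Unit 4B ($1,200); balance $4,600 reallocated over remaining metered usage 3,511.
Remaining shares: Unit 5A 446.77 → $450; Unit 2A 186.04 → $200; Unit G2 3,967.19 → $3,950.

Unit 5A: $450; Unit 2A: $200; Unit 4A: $1,900; Unit G2: $3,950; Unit 4B: $1,200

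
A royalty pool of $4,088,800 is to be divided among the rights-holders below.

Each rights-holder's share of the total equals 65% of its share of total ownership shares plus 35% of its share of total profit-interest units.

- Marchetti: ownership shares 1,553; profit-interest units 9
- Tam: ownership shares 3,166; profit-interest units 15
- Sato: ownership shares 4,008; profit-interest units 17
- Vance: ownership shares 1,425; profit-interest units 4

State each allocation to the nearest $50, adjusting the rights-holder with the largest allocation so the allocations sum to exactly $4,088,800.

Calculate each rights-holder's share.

Marchetti: $692,800 | Tam: $1,305,850 | Sato: $1,589,900 | Vance: $500,250

Ownership shares total 10,152; profit-interest units total 45.
Combined weights (65% ownership shares + 35% profit-interest units): Marchetti 0.1694; Tam 0.3194; Sato 0.3888; Vance 0.1223.
Unrounded shares: Marchetti 692,780.14; Tam 1,305,862.51; Sato 1,589,895.57; Vance 500,261.78.
At nearest $50: Marchetti $692,800; Tam $1,305,850; Sato $1,589,900; Vance $500,250. Sum = $4,088,800.
Rounded total matches; no reconciliation needed.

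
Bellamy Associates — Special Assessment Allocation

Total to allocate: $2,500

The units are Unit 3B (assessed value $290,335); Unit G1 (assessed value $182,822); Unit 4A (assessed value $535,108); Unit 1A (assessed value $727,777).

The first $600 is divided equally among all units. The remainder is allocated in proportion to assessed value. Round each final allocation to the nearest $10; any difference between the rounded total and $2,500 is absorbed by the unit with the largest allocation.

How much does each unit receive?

Unit 3B: $470 · Unit G1: $350 · Unit 4A: $740 · Unit 1A: $940

$600 shared equally gives $150 per unit.
Remainder $1,900 by assessed value (total 1,736,042): Unit 3B 317.76 → $320; Unit G1 200.09 → $200; Unit 4A 585.65 → $590; Unit 1A 796.51 → $800.
Rounding difference −$10 on remainder applied to Unit 1A.
Totals: Unit 3B $150 + $320 = $470; Unit G1 $150 + $200 = $350; Unit 4A $150 + $590 = $740; Unit 1A $150 + $790 = $940.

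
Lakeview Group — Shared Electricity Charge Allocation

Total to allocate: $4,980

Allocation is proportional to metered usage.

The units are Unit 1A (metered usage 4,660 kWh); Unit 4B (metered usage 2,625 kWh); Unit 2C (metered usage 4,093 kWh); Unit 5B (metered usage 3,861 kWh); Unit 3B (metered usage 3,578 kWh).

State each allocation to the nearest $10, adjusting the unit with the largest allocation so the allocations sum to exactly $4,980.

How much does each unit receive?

Total metered usage = 18,817.
Raw shares: Unit 1A 4,660/18,817 × $4,980 = 1,233.29; Unit 4B 2,625/18,817 × $4,980 = 694.72; Unit 2C 4,093/18,817 × $4,980 = 1,083.23; Unit 5B 3,861/18,817 × $4,980 = 1,021.83; Unit 3B 3,578/18,817 × $4,980 = 946.93.
Rounded to nearest $10: Unit 1A $1,230; Unit 4B $690; Unit 2C $1,080; Unit 5B $1,020; Unit 3B $950. Sum = $4,970.
Difference $4,980 − $4,970 = +$10 applied to largest allocation (Unit 1A): Unit 1A becomes $1,240.

Unit 1A: $1,240; Unit 4B: $690; Unit 2C: $1,080; Unit 5B: $1,020; Unit 3B: $950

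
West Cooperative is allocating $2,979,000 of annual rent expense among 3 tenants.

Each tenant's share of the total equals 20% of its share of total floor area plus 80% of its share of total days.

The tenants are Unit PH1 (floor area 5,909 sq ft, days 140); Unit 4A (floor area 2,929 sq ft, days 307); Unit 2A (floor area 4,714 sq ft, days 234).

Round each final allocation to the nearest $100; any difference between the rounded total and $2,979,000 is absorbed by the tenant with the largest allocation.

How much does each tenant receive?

Unit PH1: $749,700; Unit 4A: $1,203,200; Unit 2A: $1,026,100

Floor area total 13,552; days total 681.
Blended shares (20% floor area + 80% days): Unit PH1 0.2517; Unit 4A 0.4039; Unit 2A 0.3445.
Pro-rata amounts: Unit PH1 749,721.55; Unit 4A 1,203,135.29; Unit 2A 1,026,143.17.
At nearest $100: Unit PH1 $749,700; Unit 4A $1,203,100; Unit 2A $1,026,100. Sum = $2,978,900.
Difference $2,979,000 − $2,978,900 = +$100 applied to largest allocation (Unit 4A): Unit 4A becomes $1,203,200.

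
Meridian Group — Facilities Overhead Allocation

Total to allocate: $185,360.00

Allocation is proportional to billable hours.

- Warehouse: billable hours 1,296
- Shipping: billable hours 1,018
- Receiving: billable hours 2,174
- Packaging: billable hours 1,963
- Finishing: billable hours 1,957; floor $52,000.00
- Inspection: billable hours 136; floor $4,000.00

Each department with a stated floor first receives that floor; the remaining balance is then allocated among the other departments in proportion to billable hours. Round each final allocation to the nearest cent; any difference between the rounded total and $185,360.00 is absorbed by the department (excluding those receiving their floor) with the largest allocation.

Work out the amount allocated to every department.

Warehouse: $25,988.31; Shipping: $20,413.65; Receiving: $43,594.58; Packaging: $39,363.46; Finishing: $52,000.00; Inspection: $4,000.00

Minimums first: Finishing $52,000.00; Inspection $4,000.00. Balance $129,360.00.
Balance split over remaining billable hours 6,451: Warehouse 25,988.3057 → $25,988.31; Shipping 20,413.6537 → $20,413.65; Receiving 43,594.5807 → $43,594.58; Packaging 39,363.4599 → $39,363.46.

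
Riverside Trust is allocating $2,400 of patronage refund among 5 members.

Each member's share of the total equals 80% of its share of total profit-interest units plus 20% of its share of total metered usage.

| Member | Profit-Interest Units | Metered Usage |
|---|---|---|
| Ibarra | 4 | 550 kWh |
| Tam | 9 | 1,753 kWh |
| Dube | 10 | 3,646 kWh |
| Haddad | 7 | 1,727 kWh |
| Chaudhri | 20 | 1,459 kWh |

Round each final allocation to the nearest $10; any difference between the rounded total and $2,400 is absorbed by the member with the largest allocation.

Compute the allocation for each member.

Profit-interest units total 50; metered usage total 9,135.
Blended shares (80% profit-interest units + 20% metered usage): Ibarra 0.0760; Tam 0.1824; Dube 0.2398; Haddad 0.1498; Chaudhri 0.3519.
Proportional shares: Ibarra 182.50; Tam 437.71; Dube 575.58; Haddad 359.55; Chaudhri 844.66.
At nearest $10: Ibarra $180; Tam $440; Dube $580; Haddad $360; Chaudhri $840. Sum = $2,400.
Rounded total matches; no reconciliation needed.

Ibarra: $180 · Tam: $440 · Dube: $580 · Haddad: $360 · Chaudhri: $840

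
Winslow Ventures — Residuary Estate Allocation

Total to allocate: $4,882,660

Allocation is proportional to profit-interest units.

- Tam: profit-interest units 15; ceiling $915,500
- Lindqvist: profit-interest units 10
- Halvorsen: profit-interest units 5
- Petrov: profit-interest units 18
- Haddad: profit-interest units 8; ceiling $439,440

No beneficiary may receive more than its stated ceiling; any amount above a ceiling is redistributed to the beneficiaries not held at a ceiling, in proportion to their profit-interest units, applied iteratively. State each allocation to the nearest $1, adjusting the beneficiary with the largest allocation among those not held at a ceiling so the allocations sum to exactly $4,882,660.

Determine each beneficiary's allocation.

Tam: $915,500; Lindqvist: $1,069,006; Halvorsen: $534,503; Petrov: $1,924,211; Haddad: $439,440

Total profit-interest units = 56.
Pro-rata shares before constraints: Tam 1,307,855.36; Lindqvist 871,903.57; Halvorsen 435,951.79; Petrov 1,569,426.43; Haddad 697,522.86.
Capped: Tam ($915,500), Haddad ($439,440); balance $3,527,720 reallocated over remaining profit-interest units 33.
Remaining shares: Lindqvist 1,069,006.06 → $1,069,006; Halvorsen 534,503.03 → $534,503; Petrov 1,924,210.91 → $1,924,211.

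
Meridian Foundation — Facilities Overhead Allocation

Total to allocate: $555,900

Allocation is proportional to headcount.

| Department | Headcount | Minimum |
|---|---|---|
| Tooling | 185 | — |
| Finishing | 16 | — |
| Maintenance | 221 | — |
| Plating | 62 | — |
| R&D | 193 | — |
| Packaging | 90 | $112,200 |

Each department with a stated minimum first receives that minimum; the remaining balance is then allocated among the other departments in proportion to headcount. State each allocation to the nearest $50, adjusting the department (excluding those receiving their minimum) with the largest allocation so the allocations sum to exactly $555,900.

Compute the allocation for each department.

Tooling: $121,250 | Finishing: $10,500 | Maintenance: $144,800 | Plating: $40,650 | R&D: $126,500 | Packaging: $112,200

Minimums first: Packaging $112,200. Remaining pool $443,700.
Remaining pool split over remaining headcount 677: Tooling 121,247.42 → $121,250; Finishing 10,486.26 → $10,500; Maintenance 144,841.51 → $144,850; Plating 40,634.27 → $40,650; R&D 126,490.55 → $126,500.
Rounding difference −$50 applied to Maintenance → $144,800.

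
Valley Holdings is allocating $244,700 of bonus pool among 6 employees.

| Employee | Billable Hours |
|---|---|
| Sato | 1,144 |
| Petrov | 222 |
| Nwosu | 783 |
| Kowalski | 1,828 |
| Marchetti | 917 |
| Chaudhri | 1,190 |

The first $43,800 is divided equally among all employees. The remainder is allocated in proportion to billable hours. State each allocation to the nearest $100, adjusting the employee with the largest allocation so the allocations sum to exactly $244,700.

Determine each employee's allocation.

Sato: $45,100 | Petrov: $14,600 | Nwosu: $33,200 | Kowalski: $67,600 | Marchetti: $37,600 | Chaudhri: $46,600

First tranche $43,800 split equally: $7,300 each.
Remainder $200,900 by billable hours (total 6,084): Sato 37,776.07 → $37,800; Petrov 7,330.67 → $7,300; Nwosu 25,855.47 → $25,900; Kowalski 60,362.46 → $60,400; Marchetti 30,280.29 → $30,300; Chaudhri 39,295.04 → $39,300.
Rounding difference −$100 on remainder applied to Kowalski.
Totals: Sato $7,300 + $37,800 = $45,100; Petrov $7,300 + $7,300 = $14,600; Nwosu $7,300 + $25,900 = $33,200; Kowalski $7,300 + $60,300 = $67,600; Marchetti $7,300 + $30,300 = $37,600; Chaudhri $7,300 + $39,300 = $46,600.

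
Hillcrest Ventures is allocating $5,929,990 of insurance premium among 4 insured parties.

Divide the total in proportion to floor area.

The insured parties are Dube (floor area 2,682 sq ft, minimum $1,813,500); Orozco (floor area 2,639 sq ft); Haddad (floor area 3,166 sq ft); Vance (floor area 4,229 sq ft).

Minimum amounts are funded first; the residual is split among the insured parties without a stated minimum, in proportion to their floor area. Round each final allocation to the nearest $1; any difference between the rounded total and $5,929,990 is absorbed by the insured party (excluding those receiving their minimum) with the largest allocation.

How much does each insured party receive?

Dube: $1,813,500; Orozco: $1,082,661; Haddad: $1,298,865; Vance: $1,734,964

Minimums first: Dube $1,813,500. Residual $4,116,490.
Residual split over remaining floor area 10,034: Orozco 1,082,660.66 → $1,082,661; Haddad 1,298,864.59 → $1,298,865; Vance 1,734,964.74 → $1,734,965.
Rounding difference −$1 applied to Vance → $1,734,964.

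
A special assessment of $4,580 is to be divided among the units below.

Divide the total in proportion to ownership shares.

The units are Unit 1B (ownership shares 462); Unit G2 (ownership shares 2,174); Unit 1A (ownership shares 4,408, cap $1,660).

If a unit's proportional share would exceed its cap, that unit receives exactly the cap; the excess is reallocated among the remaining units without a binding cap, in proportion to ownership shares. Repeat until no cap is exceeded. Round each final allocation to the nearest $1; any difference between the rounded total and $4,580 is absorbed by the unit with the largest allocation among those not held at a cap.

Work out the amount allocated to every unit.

Unit 1B: $512 · Unit G2: $2,408 · Unit 1A: $1,660

Combined ownership shares = 7,044.
Pro-rata shares before constraints: Unit 1B 300.39; Unit G2 1,413.53; Unit 1A 2,866.08.
Cap binds for Unit 1A ($1,660); balance $2,920 reallocated over remaining ownership shares 2,636.
Remaining shares: Unit 1B 511.78 → $512; Unit G2 2,408.22 → $2,408.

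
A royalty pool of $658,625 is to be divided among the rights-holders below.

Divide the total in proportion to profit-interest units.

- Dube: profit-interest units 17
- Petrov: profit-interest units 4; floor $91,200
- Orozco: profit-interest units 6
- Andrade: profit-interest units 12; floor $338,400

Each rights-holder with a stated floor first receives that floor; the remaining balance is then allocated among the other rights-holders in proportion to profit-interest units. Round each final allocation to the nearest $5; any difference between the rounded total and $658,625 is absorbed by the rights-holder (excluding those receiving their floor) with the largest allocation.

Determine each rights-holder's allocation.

Dube: $169,280 · Petrov: $91,200 · Orozco: $59,745 · Andrade: $338,400

Fund the minimums — Petrov $91,200; Andrade $338,400. Remaining pool $229,025.
Remaining pool split over remaining profit-interest units 23: Dube 169,279.35 → $169,280; Orozco 59,745.65 → $59,745.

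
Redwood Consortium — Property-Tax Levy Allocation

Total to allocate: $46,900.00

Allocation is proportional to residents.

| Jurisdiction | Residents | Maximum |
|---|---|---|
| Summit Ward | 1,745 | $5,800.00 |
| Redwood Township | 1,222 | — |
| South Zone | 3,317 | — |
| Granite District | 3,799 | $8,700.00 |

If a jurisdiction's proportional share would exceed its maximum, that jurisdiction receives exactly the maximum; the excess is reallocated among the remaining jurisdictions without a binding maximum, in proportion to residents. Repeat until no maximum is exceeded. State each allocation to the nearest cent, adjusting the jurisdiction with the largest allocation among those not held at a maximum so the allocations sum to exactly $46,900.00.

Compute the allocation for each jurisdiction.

Summit Ward: $5,800.00; Redwood Township: $8,722.80; South Zone: $23,677.20; Granite District: $8,700.00

Total residents = 10,083.
Unconstrained shares: Summit Ward 8,116.6815; Redwood Township 5,684.0028; South Zone 15,428.6720; Granite District 17,670.6437.
Cap binds for Summit Ward ($5,800.00), Granite District ($8,700.00); balance $32,400.00 reallocated over remaining residents 4,539.
Shares after redistribution: Redwood Township 8,722.8024 → $8,722.80; South Zone 23,677.1976 → $23,677.20.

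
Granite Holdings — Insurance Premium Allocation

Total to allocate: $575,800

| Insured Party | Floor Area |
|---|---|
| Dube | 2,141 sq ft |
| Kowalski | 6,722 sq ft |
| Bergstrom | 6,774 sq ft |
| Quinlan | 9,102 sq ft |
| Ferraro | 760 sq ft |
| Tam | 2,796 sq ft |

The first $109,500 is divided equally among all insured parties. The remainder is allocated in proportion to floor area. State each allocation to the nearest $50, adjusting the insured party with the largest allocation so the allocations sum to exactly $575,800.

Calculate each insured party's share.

Dube: $53,550 | Kowalski: $129,050 | Bergstrom: $129,900 | Quinlan: $168,200 | Ferraro: $30,750 | Tam: $64,350

First tranche $109,500 split equally: $18,250 each.
Remainder $466,300 by floor area (total 28,295): Dube 35,283.56 → $35,300; Kowalski 110,778.18 → $110,800; Bergstrom 111,635.14 → $111,650; Quinlan 150,000.45 → $150,000; Ferraro 12,524.76 → $12,500; Tam 46,077.92 → $46,100.
Rounding difference −$50 on remainder applied to Quinlan.
Totals: Dube $18,250 + $35,300 = $53,550; Kowalski $18,250 + $110,800 = $129,050; Bergstrom $18,250 + $111,650 = $129,900; Quinlan $18,250 + $149,950 = $168,200; Ferraro $18,250 + $12,500 = $30,750; Tam $18,250 + $46,100 = $64,350.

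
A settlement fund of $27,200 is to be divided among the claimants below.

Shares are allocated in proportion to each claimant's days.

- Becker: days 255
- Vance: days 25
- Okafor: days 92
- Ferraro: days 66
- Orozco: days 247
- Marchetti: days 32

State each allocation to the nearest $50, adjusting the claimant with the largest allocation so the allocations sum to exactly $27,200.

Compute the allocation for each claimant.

Total days = 717.
Pro-rata amounts: Becker 255/717 × $27,200 = 9,673.64; Vance 25/717 × $27,200 = 948.40; Okafor 92/717 × $27,200 = 3,490.10; Ferraro 66/717 × $27,200 = 2,503.77; Orozco 247/717 × $27,200 = 9,370.15; Marchetti 32/717 × $27,200 = 1,213.95.
Rounded to nearest $50: Becker $9,650; Vance $950; Okafor $3,500; Ferraro $2,500; Orozco $9,350; Marchetti $1,200. Sum = $27,150.
Difference $27,200 − $27,150 = +$50 applied to largest allocation (Becker): Becker becomes $9,700.

Becker: $9,700 | Vance: $950 | Okafor: $3,500 | Ferraro: $2,500 | Orozco: $9,350 | Marchetti: $1,200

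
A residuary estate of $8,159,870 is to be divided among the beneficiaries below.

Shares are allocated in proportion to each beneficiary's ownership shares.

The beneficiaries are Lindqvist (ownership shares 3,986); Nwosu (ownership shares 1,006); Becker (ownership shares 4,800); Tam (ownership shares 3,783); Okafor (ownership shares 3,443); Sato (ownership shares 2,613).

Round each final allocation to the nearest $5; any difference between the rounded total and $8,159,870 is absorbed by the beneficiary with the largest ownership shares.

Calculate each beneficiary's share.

Ownership shares total: 3,986 + 1,006 + 4,800 + 3,783 + 3,443 + 2,613 = 19,631.
Raw shares: Lindqvist 1,656,830.62; Nwosu 418,156.45; Becker 1,995,179.87; Tam 1,572,451.13; Okafor 1,431,125.89; Sato 1,086,126.04.
Rounded to nearest $5: Lindqvist $1,656,830; Nwosu $418,155; Becker $1,995,180; Tam $1,572,450; Okafor $1,431,125; Sato $1,086,125. Sum = $8,159,865.
Difference $8,159,870 − $8,159,865 = +$5 applied to largest ownership shares (Becker): Becker becomes $1,995,185.

Lindqvist: $1,656,830 · Nwosu: $418,155 · Becker: $1,995,185 · Tam: $1,572,450 · Okafor: $1,431,125 · Sato: $1,086,125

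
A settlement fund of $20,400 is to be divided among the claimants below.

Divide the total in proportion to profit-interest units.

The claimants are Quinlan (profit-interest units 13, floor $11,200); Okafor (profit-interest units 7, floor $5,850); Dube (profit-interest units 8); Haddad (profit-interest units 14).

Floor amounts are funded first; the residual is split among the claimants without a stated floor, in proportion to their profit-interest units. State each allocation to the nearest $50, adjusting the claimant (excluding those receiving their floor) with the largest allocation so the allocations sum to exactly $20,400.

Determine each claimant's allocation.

Guaranteed amounts: Quinlan $11,200; Okafor $5,850. Remaining pool $3,350.
Remaining pool split over remaining profit-interest units 22: Dube 1,218.18 → $1,200; Haddad 2,131.82 → $2,150.

Quinlan: $11,200 | Okafor: $5,850 | Dube: $1,200 | Haddad: $2,150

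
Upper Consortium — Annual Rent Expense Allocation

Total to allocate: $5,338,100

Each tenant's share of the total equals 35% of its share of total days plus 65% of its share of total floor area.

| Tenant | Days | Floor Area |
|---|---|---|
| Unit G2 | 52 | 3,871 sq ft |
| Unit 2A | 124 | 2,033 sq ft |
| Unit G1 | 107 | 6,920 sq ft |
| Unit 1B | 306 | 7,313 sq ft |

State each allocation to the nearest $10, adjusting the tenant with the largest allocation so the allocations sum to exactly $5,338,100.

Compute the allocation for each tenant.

Unit G2: $831,950; Unit 2A: $743,640; Unit G1: $1,531,780; Unit 1B: $2,230,730

Days total 589; floor area total 20,137.
Combined weights (35% days + 65% floor area): Unit G2 0.1559; Unit 2A 0.1393; Unit G1 0.2870; Unit 1B 0.4179.
Raw shares: Unit G2 831,950.42; Unit 2A 743,635.73; Unit G1 1,531,779.85; Unit 1B 2,230,734.00.
At nearest $10: Unit G2 $831,950; Unit 2A $743,640; Unit G1 $1,531,780; Unit 1B $2,230,730. Sum = $5,338,100.
Sum already equals the total — no adjustment.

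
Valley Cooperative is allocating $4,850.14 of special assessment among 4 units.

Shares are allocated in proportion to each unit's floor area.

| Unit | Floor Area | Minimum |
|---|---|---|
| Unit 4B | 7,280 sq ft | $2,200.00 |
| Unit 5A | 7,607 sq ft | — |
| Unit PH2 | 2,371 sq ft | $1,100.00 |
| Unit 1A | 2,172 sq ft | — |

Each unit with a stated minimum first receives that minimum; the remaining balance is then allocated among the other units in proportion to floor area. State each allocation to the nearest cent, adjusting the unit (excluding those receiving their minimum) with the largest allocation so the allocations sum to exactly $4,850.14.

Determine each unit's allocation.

Guaranteed amounts: Unit 4B $2,200.00; Unit PH2 $1,100.00. Balance $1,550.14.
Balance split over remaining floor area 9,779: Unit 5A 1,205.8406 → $1,205.84; Unit 1A 344.2994 → $344.30.

Unit 4B: $2,200.00 · Unit 5A: $1,205.84 · Unit PH2: $1,100.00 · Unit 1A: $344.30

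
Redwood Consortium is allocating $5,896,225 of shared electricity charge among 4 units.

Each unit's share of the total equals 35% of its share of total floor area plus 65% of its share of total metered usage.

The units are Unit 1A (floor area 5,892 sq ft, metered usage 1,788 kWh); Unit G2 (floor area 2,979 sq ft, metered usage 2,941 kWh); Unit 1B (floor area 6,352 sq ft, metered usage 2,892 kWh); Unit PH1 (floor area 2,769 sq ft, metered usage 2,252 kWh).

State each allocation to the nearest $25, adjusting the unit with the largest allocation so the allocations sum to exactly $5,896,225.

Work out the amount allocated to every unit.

Totals — floor area 17,992, metered usage 9,873.
Blended shares (35% floor area + 65% metered usage): Unit 1A 0.2323; Unit G2 0.2516; Unit 1B 0.3140; Unit PH1 0.2021.
Unrounded shares: Unit 1A 1,369,885.21; Unit G2 1,483,341.51; Unit 1B 1,851,202.89; Unit PH1 1,191,795.39.
Rounded to nearest $25: Unit 1A $1,369,875; Unit G2 $1,483,350; Unit 1B $1,851,200; Unit PH1 $1,191,800. Sum = $5,896,225.
Rounded total matches; no reconciliation needed.

Unit 1A: $1,369,875 · Unit G2: $1,483,350 · Unit 1B: $1,851,200 · Unit PH1: $1,191,800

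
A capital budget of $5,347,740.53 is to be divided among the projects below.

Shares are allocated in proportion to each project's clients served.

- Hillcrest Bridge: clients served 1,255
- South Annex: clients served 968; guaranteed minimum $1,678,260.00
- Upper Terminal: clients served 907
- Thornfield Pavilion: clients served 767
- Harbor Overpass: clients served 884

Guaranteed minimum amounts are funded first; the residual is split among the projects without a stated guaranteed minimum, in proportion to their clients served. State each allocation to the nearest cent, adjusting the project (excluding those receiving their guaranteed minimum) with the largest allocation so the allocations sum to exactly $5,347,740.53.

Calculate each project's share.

Hillcrest Bridge: $1,207,762.41; South Annex: $1,678,260.00; Upper Terminal: $872,860.96; Thornfield Pavilion: $738,130.49; Harbor Overpass: $850,726.67

Fund the minimums — South Annex $1,678,260.00. Remaining pool $3,669,480.53.
Remaining pool split over remaining clients served 3,813: Hillcrest Bridge 1,207,762.4089 → $1,207,762.41; Upper Terminal 872,860.9601 → $872,860.96; Thornfield Pavilion 738,130.4921 → $738,130.49; Harbor Overpass 850,726.6689 → $850,726.67.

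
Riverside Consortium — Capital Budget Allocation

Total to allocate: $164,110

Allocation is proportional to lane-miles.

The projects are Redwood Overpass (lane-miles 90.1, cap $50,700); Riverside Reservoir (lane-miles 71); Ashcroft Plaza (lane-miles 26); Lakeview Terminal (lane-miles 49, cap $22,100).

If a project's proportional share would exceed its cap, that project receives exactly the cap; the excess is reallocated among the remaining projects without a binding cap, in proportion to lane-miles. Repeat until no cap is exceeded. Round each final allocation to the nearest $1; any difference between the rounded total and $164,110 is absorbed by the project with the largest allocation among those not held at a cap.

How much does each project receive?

Lane-miles total: 236.1.
Pro-rata shares before constraints: Redwood Overpass 62,627.32; Riverside Reservoir 49,351.16; Ashcroft Plaza 18,072.26; Lakeview Terminal 34,059.25.
Capped: Redwood Overpass ($50,700), Lakeview Terminal ($22,100); balance $91,310 reallocated over remaining lane-miles 97.
Shares after redistribution: Riverside Reservoir 66,835.15 → $66,835; Ashcroft Plaza 24,474.85 → $24,475.

Redwood Overpass: $50,700 · Riverside Reservoir: $66,835 · Ashcroft Plaza: $24,475 · Lakeview Terminal: $22,100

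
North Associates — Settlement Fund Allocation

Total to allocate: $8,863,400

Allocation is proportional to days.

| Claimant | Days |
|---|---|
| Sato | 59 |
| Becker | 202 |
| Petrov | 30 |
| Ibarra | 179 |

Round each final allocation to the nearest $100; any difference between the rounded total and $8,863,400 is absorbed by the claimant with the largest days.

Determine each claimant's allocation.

Sato: $1,112,600 · Becker: $3,809,500 · Petrov: $565,700 · Ibarra: $3,375,600

Total days = 470.
Unrounded shares: Sato 59/470 × $8,863,400 = 1,112,639.57; Becker 202/470 × $8,863,400 = 3,809,376.17; Petrov 30/470 × $8,863,400 = 565,748.94; Ibarra 179/470 × $8,863,400 = 3,375,635.32.
At nearest $100: Sato $1,112,600; Becker $3,809,400; Petrov $565,700; Ibarra $3,375,600. Sum = $8,863,300.
Difference $8,863,400 − $8,863,300 = +$100 applied to largest days (Becker): Becker becomes $3,809,500.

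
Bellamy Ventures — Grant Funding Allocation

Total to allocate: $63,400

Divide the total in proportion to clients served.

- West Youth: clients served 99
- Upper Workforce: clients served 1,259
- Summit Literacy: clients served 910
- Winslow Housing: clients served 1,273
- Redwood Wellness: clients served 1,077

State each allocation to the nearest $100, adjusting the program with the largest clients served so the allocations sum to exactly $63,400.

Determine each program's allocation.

Sum of clients served: 99 + 1,259 + 910 + 1,273 + 1,077 = 4,618.
Pro-rata amounts: West Youth 1,359.16; Upper Workforce 17,284.67; Summit Literacy 12,493.29; Winslow Housing 17,476.87; Redwood Wellness 14,786.01.
After rounding ($100): West Youth $1,400; Upper Workforce $17,300; Summit Literacy $12,500; Winslow Housing $17,500; Redwood Wellness $14,800. Sum = $63,500.
Difference $63,400 − $63,500 = −$100 applied to largest clients served (Winslow Housing): Winslow Housing becomes $17,400.

West Youth: $1,400 | Upper Workforce: $17,300 | Summit Literacy: $12,500 | Winslow Housing: $17,400 | Redwood Wellness: $14,800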